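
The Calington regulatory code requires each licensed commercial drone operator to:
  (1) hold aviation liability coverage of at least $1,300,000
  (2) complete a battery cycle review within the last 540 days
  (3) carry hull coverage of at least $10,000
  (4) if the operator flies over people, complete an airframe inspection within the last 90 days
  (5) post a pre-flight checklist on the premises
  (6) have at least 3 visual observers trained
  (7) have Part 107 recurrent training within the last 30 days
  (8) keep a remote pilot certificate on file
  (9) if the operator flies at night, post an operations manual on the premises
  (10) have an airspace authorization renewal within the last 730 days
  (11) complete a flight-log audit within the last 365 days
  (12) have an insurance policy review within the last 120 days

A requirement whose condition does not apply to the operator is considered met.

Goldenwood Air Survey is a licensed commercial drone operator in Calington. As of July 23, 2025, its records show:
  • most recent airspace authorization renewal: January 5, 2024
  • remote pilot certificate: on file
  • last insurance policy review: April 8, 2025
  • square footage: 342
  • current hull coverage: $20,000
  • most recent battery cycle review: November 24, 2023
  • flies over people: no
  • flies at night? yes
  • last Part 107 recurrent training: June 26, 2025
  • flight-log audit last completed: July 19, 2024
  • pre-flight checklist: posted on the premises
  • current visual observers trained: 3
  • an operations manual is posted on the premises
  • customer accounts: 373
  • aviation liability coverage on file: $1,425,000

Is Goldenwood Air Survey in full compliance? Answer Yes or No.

No

1. aviation liability coverage $1,425,000 ≥ $1,300,000 → met
2. battery cycle review 607 days ago vs limit 540 → not met
3. hull coverage $20,000 ≥ $10,000 → met
4. condition 'flies over people' does not hold → requirement n/a → met
5. pre-flight checklist present → met
6. visual observers trained 3 ≥ 3 → met
7. Part 107 recurrent training 27 days ago vs limit 30 → met
8. remote pilot certificate present → met
9. condition 'flies at night' holds; operations manual present → met
10. airspace authorization renewal 565 days ago vs limit 730 → met
11. flight-log audit 369 days ago vs limit 365 → not met
12. insurance policy review 106 days ago vs limit 120 → met
Not met: 2, 11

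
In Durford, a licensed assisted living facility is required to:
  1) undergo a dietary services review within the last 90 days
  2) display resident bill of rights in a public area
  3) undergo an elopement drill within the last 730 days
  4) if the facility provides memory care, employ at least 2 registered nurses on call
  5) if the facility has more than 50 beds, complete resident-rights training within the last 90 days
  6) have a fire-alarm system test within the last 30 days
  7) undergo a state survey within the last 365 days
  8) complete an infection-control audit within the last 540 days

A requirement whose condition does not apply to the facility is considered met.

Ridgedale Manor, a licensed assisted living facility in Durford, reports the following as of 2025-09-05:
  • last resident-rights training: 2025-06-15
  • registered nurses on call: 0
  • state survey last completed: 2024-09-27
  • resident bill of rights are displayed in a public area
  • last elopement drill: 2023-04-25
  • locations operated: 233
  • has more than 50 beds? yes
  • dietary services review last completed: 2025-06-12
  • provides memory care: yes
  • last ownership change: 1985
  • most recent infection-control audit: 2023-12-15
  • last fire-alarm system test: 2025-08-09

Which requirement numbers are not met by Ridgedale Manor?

1. dietary services review 85 days ago vs limit 90 → met
2. resident bill of rights present → met
3. elopement drill 864 days ago vs limit 730 → not met
4. condition 'provides memory care' holds; registered nurses on call 0 < 2 → not met
5. condition 'has more than 50 beds' holds; resident-rights training 82 days ago vs limit 90 → met
6. fire-alarm system test 27 days ago vs limit 30 → met
7. state survey 343 days ago vs limit 365 → met
8. infection-control audit 630 days ago vs limit 540 → not met
Not met: 3, 4, 8

3, 4, 8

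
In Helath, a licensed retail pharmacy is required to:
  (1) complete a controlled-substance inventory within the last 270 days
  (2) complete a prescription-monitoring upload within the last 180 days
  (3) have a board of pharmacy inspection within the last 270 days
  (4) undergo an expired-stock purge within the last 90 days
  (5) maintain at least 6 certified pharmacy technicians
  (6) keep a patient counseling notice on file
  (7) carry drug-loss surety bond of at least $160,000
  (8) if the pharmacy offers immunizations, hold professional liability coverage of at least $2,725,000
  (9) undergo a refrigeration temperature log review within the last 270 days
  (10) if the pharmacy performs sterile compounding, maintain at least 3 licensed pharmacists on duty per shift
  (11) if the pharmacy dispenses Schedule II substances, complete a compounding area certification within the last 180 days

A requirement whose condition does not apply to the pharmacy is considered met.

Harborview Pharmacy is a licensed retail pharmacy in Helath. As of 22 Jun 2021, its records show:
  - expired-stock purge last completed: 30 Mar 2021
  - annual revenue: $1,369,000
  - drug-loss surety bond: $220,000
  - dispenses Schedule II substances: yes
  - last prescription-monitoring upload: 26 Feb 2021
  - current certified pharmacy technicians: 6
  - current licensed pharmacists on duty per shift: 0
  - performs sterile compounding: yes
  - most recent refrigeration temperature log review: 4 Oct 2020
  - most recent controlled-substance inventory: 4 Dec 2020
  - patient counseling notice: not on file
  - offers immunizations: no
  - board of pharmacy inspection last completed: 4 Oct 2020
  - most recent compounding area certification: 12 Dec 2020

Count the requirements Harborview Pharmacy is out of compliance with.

3

1. controlled-substance inventory 200 days ago vs limit 270 → met
2. prescription-monitoring upload 116 days ago vs limit 180 → met
3. board of pharmacy inspection 261 days ago vs limit 270 → met
4. expired-stock purge 84 days ago vs limit 90 → met
5. certified pharmacy technicians 6 ≥ 6 → met
6. patient counseling notice absent → not met
7. drug-loss surety bond $220,000 ≥ $160,000 → met
8. condition 'offers immunizations' does not hold → requirement n/a → met
9. refrigeration temperature log review 261 days ago vs limit 270 → met
10. condition 'performs sterile compounding' holds; licensed pharmacists on duty per shift 0 < 3 → not met
11. condition 'dispenses Schedule II substances' holds; compounding area certification 192 days ago vs limit 180 → not met
Not met: 3 of 11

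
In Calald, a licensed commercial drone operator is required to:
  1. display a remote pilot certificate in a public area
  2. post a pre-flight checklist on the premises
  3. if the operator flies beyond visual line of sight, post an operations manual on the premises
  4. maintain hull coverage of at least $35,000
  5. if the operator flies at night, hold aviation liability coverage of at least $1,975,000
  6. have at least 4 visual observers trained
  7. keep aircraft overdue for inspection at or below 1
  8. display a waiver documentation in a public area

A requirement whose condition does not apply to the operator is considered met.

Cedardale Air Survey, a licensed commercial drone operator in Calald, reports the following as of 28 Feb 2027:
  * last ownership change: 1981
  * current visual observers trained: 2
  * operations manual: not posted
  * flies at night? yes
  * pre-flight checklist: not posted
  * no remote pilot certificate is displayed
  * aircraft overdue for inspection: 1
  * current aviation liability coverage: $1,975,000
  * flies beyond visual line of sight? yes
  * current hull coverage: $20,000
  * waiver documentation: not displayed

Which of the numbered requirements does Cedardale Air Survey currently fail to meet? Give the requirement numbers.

1, 2, 3, 4, 6, 8

1. remote pilot certificate absent → not met
2. pre-flight checklist absent → not met
3. condition 'flies beyond visual line of sight' holds; operations manual absent → not met
4. hull coverage $20,000 < $35,000 → not met
5. condition 'flies at night' holds; aviation liability coverage $1,975,000 ≥ $1,975,000 → met
6. visual observers trained 2 < 4 → not met
7. aircraft overdue for inspection 1 ≤ 1 → met
8. waiver documentation absent → not met
Not met: 1, 2, 3, 4, 6, 8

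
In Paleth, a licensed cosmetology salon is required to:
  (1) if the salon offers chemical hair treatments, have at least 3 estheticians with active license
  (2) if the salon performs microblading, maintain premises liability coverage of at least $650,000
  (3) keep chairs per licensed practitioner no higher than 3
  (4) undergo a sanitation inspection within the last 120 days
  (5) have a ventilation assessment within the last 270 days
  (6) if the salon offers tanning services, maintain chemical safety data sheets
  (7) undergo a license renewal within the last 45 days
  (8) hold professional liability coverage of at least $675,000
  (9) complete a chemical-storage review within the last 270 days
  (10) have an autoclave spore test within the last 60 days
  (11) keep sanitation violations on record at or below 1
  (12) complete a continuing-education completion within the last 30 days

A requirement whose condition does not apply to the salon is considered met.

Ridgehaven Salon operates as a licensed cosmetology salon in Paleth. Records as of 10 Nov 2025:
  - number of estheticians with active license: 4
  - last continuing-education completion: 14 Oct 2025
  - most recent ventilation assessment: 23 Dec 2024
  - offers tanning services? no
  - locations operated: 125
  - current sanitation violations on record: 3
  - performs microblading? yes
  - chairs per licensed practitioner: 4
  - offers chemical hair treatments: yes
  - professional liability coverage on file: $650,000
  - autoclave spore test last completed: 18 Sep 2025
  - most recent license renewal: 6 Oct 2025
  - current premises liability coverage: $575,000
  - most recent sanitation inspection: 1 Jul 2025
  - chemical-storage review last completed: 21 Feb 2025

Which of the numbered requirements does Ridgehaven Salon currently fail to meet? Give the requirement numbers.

1. condition 'offers chemical hair treatments' holds; estheticians with active license 4 ≥ 3 → met
2. condition 'performs microblading' holds; premises liability coverage $575,000 < $650,000 → not met
3. chairs per licensed practitioner 4 > 3 → not met
4. sanitation inspection 132 days ago vs limit 120 → not met
5. ventilation assessment 322 days ago vs limit 270 → not met
6. condition 'offers tanning services' does not hold → requirement n/a → met
7. license renewal 35 days ago vs limit 45 → met
8. professional liability coverage $650,000 < $675,000 → not met
9. chemical-storage review 262 days ago vs limit 270 → met
10. autoclave spore test 53 days ago vs limit 60 → met
11. sanitation violations on record 3 > 1 → not met
12. continuing-education completion 27 days ago vs limit 30 → met
Not met: 2, 3, 4, 5, 8, 11

2, 3, 4, 5, 8, 11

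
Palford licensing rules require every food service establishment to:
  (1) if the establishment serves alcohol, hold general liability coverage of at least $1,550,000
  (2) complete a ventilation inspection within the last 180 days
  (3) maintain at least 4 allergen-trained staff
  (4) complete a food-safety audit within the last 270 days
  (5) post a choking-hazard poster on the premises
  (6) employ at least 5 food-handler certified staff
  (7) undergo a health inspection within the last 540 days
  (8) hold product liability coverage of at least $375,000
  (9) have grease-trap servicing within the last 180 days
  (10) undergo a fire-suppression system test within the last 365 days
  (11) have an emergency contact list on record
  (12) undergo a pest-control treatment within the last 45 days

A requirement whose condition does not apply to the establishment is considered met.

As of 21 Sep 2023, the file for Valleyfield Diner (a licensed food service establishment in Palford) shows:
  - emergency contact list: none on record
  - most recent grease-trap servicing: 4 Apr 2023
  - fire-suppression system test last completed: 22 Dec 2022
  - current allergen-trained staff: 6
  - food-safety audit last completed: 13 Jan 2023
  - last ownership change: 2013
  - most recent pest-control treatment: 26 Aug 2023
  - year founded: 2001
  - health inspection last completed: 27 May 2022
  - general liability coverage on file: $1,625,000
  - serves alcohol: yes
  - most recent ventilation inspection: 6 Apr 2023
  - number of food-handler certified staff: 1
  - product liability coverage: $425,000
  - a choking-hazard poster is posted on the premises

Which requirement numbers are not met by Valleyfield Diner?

6, 11

1. condition 'serves alcohol' holds; general liability coverage $1,625,000 ≥ $1,550,000 → met
2. ventilation inspection 168 days ago vs limit 180 → met
3. allergen-trained staff 6 ≥ 4 → met
4. food-safety audit 251 days ago vs limit 270 → met
5. choking-hazard poster present → met
6. food-handler certified staff 1 < 5 → not met
7. health inspection 482 days ago vs limit 540 → met
8. product liability coverage $425,000 ≥ $375,000 → met
9. grease-trap servicing 170 days ago vs limit 180 → met
10. fire-suppression system test 273 days ago vs limit 365 → met
11. emergency contact list absent → not met
12. pest-control treatment 26 days ago vs limit 45 → met
Not met: 6, 11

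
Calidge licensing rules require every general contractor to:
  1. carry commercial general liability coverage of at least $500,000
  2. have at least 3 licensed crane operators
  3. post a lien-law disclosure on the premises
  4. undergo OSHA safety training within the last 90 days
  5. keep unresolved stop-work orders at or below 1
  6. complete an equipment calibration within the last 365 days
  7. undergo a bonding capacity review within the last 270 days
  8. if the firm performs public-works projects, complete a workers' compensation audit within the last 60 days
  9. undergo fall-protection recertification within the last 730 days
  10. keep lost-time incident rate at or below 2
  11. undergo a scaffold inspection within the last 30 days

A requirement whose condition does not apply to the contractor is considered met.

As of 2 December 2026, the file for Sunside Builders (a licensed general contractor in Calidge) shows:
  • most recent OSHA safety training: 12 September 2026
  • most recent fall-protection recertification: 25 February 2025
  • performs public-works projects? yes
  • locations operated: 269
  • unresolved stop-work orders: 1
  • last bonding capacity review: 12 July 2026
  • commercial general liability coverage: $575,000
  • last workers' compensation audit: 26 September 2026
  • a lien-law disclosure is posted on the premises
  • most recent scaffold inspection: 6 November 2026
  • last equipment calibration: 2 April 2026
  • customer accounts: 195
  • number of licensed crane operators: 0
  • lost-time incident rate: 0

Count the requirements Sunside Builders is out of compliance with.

1. commercial general liability coverage $575,000 ≥ $500,000 → met
2. licensed crane operators 0 < 3 → not met
3. lien-law disclosure present → met
4. OSHA safety training 81 days ago vs limit 90 → met
5. unresolved stop-work orders 1 ≤ 1 → met
6. equipment calibration 244 days ago vs limit 365 → met
7. bonding capacity review 143 days ago vs limit 270 → met
8. condition 'performs public-works projects' holds; workers' compensation audit 67 days ago vs limit 60 → not met
9. fall-protection recertification 645 days ago vs limit 730 → met
10. lost-time incident rate 0 ≤ 2 → met
11. scaffold inspection 26 days ago vs limit 30 → met
Not met: 2 of 11

2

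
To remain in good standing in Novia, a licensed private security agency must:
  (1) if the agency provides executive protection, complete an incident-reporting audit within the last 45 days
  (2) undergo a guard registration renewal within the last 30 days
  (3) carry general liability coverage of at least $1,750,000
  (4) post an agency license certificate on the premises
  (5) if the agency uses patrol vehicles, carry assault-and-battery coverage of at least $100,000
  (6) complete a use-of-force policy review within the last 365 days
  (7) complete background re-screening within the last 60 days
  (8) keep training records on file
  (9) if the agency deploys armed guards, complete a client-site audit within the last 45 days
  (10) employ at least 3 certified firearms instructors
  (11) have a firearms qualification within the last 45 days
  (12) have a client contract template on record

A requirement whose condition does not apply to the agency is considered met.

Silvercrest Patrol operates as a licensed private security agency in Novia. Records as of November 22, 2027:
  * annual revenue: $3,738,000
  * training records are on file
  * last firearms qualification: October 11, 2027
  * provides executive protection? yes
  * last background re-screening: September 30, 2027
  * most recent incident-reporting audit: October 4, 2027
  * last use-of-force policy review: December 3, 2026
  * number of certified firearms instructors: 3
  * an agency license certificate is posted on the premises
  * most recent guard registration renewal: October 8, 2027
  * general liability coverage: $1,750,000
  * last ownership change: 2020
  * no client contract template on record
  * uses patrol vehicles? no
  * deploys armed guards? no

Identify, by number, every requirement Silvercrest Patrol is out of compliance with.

1, 2, 12

1. condition 'provides executive protection' holds; incident-reporting audit 49 days ago vs limit 45 → not met
2. guard registration renewal 45 days ago vs limit 30 → not met
3. general liability coverage $1,750,000 ≥ $1,750,000 → met
4. agency license certificate present → met
5. condition 'uses patrol vehicles' does not hold → requirement n/a → met
6. use-of-force policy review 354 days ago vs limit 365 → met
7. background re-screening 53 days ago vs limit 60 → met
8. training records present → met
9. condition 'deploys armed guards' does not hold → requirement n/a → met
10. certified firearms instructors 3 ≥ 3 → met
11. firearms qualification 42 days ago vs limit 45 → met
12. client contract template absent → not met
Not met: 1, 2, 12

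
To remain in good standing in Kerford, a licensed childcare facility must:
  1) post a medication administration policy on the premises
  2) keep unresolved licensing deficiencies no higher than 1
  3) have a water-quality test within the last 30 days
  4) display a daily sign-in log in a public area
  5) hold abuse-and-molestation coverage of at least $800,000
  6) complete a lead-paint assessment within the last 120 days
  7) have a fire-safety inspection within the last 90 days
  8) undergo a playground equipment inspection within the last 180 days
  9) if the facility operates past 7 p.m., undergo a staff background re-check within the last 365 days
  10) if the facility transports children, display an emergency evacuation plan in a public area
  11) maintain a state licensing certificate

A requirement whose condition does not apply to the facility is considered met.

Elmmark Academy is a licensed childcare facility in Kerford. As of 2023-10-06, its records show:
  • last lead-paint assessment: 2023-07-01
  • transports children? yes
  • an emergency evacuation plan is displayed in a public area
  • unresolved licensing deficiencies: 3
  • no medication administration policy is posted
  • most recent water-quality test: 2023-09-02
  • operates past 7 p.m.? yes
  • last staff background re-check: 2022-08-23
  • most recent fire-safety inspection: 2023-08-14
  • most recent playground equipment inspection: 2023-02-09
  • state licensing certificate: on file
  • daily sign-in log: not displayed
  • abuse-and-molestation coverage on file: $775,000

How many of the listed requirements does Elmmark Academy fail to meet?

1. medication administration policy absent → not met
2. unresolved licensing deficiencies 3 > 1 → not met
3. water-quality test 34 days ago vs limit 30 → not met
4. daily sign-in log absent → not met
5. abuse-and-molestation coverage $775,000 < $800,000 → not met
6. lead-paint assessment 97 days ago vs limit 120 → met
7. fire-safety inspection 53 days ago vs limit 90 → met
8. playground equipment inspection 239 days ago vs limit 180 → not met
9. condition 'operates past 7 p.m.' holds; staff background re-check 409 days ago vs limit 365 → not met
10. condition 'transports children' holds; emergency evacuation plan present → met
11. state licensing certificate present → met
Not met: 7 of 11

7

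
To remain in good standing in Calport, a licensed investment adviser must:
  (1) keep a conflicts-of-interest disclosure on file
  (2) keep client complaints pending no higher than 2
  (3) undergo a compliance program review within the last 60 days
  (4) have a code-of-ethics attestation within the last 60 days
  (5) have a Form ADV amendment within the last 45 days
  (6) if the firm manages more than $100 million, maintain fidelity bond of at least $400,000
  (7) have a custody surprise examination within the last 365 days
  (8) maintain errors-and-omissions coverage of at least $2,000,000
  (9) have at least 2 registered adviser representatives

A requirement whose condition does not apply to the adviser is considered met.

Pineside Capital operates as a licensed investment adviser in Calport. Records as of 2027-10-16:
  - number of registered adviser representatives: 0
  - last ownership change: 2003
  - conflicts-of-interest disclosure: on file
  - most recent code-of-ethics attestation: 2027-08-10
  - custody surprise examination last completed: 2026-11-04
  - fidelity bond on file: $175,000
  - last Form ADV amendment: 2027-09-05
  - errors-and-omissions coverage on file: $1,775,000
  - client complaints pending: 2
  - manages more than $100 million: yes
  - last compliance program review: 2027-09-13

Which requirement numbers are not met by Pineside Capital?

1. conflicts-of-interest disclosure present → met
2. client complaints pending 2 ≤ 2 → met
3. compliance program review 33 days ago vs limit 60 → met
4. code-of-ethics attestation 67 days ago vs limit 60 → not met
5. Form ADV amendment 41 days ago vs limit 45 → met
6. condition 'manages more than $100 million' holds; fidelity bond $175,000 < $400,000 → not met
7. custody surprise examination 346 days ago vs limit 365 → met
8. errors-and-omissions coverage $1,775,000 < $2,000,000 → not met
9. registered adviser representatives 0 < 2 → not met
Not met: 4, 6, 8, 9

4, 6, 8, 9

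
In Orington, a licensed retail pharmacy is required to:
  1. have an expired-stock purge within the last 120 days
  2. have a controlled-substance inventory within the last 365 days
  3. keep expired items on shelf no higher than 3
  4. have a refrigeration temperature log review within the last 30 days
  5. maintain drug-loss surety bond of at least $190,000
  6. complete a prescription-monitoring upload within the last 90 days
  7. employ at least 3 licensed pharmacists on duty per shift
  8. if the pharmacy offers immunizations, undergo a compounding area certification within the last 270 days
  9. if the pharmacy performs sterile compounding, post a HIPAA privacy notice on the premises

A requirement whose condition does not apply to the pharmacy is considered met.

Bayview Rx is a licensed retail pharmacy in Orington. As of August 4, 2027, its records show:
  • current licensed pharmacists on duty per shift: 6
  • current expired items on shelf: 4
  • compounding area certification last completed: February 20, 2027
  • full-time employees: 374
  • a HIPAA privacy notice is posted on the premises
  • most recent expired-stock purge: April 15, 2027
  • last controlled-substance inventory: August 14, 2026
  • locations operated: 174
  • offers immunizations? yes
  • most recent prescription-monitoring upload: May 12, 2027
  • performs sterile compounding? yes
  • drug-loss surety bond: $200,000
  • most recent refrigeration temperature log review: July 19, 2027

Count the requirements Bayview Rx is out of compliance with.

1

1. expired-stock purge 111 days ago vs limit 120 → met
2. controlled-substance inventory 355 days ago vs limit 365 → met
3. expired items on shelf 4 > 3 → not met
4. refrigeration temperature log review 16 days ago vs limit 30 → met
5. drug-loss surety bond $200,000 ≥ $190,000 → met
6. prescription-monitoring upload 84 days ago vs limit 90 → met
7. licensed pharmacists on duty per shift 6 ≥ 3 → met
8. condition 'offers immunizations' holds; compounding area certification 165 days ago vs limit 270 → met
9. condition 'performs sterile compounding' holds; HIPAA privacy notice present → met
Not met: 1 of 9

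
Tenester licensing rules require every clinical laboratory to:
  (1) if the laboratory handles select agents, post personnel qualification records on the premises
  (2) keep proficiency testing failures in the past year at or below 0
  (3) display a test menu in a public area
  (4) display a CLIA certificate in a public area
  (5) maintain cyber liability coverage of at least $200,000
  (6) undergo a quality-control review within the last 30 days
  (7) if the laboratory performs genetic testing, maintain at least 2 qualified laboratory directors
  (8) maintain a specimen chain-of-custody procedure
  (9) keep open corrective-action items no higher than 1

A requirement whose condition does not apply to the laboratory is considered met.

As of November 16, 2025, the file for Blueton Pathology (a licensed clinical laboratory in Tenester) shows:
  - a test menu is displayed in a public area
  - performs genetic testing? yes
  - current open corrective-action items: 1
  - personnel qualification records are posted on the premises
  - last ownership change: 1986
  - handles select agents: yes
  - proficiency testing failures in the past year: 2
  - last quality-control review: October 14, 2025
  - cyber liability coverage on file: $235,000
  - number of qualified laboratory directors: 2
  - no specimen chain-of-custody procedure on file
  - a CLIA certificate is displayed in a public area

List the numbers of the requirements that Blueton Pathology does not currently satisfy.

1. condition 'handles select agents' holds; personnel qualification records present → met
2. proficiency testing failures in the past year 2 > 0 → not met
3. test menu present → met
4. CLIA certificate present → met
5. cyber liability coverage $235,000 ≥ $200,000 → met
6. quality-control review 33 days ago vs limit 30 → not met
7. condition 'performs genetic testing' holds; qualified laboratory directors 2 ≥ 2 → met
8. specimen chain-of-custody procedure absent → not met
9. open corrective-action items 1 ≤ 1 → met
Not met: 2, 6, 8

2, 6, 8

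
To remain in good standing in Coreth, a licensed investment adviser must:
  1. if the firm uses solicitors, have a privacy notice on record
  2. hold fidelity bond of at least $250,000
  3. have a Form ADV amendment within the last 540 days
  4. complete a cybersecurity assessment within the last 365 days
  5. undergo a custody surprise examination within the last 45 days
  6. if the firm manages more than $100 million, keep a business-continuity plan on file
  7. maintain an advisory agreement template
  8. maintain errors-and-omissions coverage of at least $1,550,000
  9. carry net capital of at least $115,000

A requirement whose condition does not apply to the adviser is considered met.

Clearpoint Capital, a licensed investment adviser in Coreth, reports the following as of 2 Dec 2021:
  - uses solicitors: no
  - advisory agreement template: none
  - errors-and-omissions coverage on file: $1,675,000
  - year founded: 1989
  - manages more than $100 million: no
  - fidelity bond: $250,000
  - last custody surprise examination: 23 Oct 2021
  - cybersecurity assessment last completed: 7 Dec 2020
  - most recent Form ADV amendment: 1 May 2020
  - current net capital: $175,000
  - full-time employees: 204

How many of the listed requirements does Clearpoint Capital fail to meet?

2

1. condition 'uses solicitors' does not hold → requirement n/a → met
2. fidelity bond $250,000 ≥ $250,000 → met
3. Form ADV amendment 580 days ago vs limit 540 → not met
4. cybersecurity assessment 360 days ago vs limit 365 → met
5. custody surprise examination 40 days ago vs limit 45 → met
6. condition 'manages more than $100 million' does not hold → requirement n/a → met
7. advisory agreement template absent → not met
8. errors-and-omissions coverage $1,675,000 ≥ $1,550,000 → met
9. net capital $175,000 ≥ $115,000 → met
Not met: 2 of 9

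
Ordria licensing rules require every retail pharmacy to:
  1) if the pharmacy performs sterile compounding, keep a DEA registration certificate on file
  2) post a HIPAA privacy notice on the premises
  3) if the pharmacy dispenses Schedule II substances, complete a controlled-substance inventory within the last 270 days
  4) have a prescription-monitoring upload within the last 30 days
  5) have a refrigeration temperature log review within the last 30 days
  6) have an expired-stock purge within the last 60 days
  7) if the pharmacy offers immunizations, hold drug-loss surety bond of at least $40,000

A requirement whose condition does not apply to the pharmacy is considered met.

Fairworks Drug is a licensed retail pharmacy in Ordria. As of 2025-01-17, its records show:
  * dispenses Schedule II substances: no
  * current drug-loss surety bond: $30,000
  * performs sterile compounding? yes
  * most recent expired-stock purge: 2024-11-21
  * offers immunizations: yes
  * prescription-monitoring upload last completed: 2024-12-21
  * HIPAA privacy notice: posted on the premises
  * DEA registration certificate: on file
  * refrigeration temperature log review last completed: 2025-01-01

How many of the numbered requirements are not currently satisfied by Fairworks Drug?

1

1. condition 'performs sterile compounding' holds; DEA registration certificate present → met
2. HIPAA privacy notice present → met
3. condition 'dispenses Schedule II substances' does not hold → requirement n/a → met
4. prescription-monitoring upload 27 days ago vs limit 30 → met
5. refrigeration temperature log review 16 days ago vs limit 30 → met
6. expired-stock purge 57 days ago vs limit 60 → met
7. condition 'offers immunizations' holds; drug-loss surety bond $30,000 < $40,000 → not met
Not met: 1 of 7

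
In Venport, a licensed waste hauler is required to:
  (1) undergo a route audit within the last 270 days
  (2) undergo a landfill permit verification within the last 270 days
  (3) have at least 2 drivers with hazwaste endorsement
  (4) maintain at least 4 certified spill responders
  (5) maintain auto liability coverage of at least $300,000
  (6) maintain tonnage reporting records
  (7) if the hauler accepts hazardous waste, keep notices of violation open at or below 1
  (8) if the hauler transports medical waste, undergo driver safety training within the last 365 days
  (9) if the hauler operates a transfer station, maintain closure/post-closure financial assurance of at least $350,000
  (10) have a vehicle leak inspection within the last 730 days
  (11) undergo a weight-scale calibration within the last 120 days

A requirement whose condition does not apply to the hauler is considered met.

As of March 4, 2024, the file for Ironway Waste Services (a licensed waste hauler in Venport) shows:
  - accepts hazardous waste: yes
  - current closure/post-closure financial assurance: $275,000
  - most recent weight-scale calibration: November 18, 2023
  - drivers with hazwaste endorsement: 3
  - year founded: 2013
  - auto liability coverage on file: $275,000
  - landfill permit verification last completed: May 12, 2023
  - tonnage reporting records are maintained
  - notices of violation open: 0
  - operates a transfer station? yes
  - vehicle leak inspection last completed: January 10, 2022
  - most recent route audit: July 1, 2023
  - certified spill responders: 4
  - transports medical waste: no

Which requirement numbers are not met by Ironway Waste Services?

2, 5, 9, 10

1. route audit 247 days ago vs limit 270 → met
2. landfill permit verification 297 days ago vs limit 270 → not met
3. drivers with hazwaste endorsement 3 ≥ 2 → met
4. certified spill responders 4 ≥ 4 → met
5. auto liability coverage $275,000 < $300,000 → not met
6. tonnage reporting records present → met
7. condition 'accepts hazardous waste' holds; notices of violation open 0 ≤ 1 → met
8. condition 'transports medical waste' does not hold → requirement n/a → met
9. condition 'operates a transfer station' holds; closure/post-closure financial assurance $275,000 < $350,000 → not met
10. vehicle leak inspection 784 days ago vs limit 730 → not met
11. weight-scale calibration 107 days ago vs limit 120 → met
Not met: 2, 5, 9, 10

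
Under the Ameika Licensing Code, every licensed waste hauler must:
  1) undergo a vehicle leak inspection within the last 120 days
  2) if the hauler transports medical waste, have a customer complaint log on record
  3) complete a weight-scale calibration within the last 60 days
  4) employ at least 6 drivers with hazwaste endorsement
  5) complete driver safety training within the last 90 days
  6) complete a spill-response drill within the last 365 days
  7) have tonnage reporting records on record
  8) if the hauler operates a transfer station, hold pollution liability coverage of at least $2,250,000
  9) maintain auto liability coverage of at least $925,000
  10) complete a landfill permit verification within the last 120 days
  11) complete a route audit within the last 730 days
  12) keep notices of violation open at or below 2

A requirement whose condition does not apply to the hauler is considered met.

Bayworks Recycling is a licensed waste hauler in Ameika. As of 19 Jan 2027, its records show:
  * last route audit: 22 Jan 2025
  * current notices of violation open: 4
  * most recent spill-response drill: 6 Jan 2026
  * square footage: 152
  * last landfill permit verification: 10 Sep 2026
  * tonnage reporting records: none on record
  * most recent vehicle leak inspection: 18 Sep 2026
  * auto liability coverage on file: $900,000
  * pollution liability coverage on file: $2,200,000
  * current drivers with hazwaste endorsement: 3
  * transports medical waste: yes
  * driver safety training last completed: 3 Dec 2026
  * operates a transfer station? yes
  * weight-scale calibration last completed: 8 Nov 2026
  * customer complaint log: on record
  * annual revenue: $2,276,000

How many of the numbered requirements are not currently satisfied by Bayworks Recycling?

1. vehicle leak inspection 123 days ago vs limit 120 → not met
2. condition 'transports medical waste' holds; customer complaint log present → met
3. weight-scale calibration 72 days ago vs limit 60 → not met
4. drivers with hazwaste endorsement 3 < 6 → not met
5. driver safety training 47 days ago vs limit 90 → met
6. spill-response drill 378 days ago vs limit 365 → not met
7. tonnage reporting records absent → not met
8. condition 'operates a transfer station' holds; pollution liability coverage $2,200,000 < $2,250,000 → not met
9. auto liability coverage $900,000 < $925,000 → not met
10. landfill permit verification 131 days ago vs limit 120 → not met
11. route audit 727 days ago vs limit 730 → met
12. notices of violation open 4 > 2 → not met
Not met: 9 of 12

9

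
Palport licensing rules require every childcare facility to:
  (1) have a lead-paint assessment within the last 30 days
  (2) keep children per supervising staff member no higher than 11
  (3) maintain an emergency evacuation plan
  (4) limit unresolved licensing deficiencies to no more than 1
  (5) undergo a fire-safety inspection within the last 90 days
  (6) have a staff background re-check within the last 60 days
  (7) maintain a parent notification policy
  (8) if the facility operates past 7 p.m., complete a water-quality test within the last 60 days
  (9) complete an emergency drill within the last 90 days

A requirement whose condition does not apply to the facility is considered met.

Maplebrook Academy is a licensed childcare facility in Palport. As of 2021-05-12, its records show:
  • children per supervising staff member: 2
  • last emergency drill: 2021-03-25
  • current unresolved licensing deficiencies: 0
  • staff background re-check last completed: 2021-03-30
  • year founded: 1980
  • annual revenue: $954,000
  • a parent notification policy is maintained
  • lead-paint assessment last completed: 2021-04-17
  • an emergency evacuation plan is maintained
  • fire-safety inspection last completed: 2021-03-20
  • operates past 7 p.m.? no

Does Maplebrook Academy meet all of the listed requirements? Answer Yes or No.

1. lead-paint assessment 25 days ago vs limit 30 → met
2. children per supervising staff member 2 ≤ 11 → met
3. emergency evacuation plan present → met
4. unresolved licensing deficiencies 0 ≤ 1 → met
5. fire-safety inspection 53 days ago vs limit 90 → met
6. staff background re-check 43 days ago vs limit 60 → met
7. parent notification policy present → met
8. condition 'operates past 7 p.m.' does not hold → requirement n/a → met
9. emergency drill 48 days ago vs limit 90 → met
All met.

Yes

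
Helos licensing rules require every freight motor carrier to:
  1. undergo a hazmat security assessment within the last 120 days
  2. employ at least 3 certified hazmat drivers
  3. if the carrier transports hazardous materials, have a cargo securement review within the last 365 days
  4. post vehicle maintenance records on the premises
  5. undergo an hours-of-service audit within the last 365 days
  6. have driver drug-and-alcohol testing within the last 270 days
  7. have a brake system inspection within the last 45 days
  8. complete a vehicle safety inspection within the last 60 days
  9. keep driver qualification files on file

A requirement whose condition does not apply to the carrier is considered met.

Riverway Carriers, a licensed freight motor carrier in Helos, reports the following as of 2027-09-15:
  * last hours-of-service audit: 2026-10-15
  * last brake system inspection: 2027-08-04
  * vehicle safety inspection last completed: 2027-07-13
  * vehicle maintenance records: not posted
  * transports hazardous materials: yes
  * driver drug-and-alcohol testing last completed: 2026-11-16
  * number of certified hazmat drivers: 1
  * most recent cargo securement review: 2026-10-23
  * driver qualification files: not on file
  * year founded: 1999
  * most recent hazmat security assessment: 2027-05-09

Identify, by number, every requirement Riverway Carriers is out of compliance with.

1, 2, 4, 6, 8, 9

1. hazmat security assessment 129 days ago vs limit 120 → not met
2. certified hazmat drivers 1 < 3 → not met
3. condition 'transports hazardous materials' holds; cargo securement review 327 days ago vs limit 365 → met
4. vehicle maintenance records absent → not met
5. hours-of-service audit 335 days ago vs limit 365 → met
6. driver drug-and-alcohol testing 303 days ago vs limit 270 → not met
7. brake system inspection 42 days ago vs limit 45 → met
8. vehicle safety inspection 64 days ago vs limit 60 → not met
9. driver qualification files absent → not met
Not met: 1, 2, 4, 6, 8, 9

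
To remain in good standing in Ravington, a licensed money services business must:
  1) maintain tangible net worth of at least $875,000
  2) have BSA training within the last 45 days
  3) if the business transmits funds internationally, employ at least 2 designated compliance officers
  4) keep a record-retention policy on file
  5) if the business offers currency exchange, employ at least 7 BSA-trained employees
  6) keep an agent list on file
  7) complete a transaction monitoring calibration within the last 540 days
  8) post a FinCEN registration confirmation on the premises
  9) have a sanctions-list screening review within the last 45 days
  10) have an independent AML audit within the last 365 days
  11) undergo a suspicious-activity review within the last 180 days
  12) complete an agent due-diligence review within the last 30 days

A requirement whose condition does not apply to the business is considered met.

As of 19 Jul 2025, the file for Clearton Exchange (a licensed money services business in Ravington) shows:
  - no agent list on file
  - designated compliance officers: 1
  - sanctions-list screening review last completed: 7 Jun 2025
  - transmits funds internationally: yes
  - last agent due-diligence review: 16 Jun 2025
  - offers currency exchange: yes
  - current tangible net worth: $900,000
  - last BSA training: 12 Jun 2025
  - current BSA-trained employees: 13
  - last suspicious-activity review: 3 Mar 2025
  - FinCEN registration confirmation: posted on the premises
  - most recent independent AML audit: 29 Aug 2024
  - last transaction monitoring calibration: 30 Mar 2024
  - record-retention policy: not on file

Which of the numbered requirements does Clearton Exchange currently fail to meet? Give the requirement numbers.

3, 4, 6, 12

1. tangible net worth $900,000 ≥ $875,000 → met
2. BSA training 37 days ago vs limit 45 → met
3. condition 'transmits funds internationally' holds; designated compliance officers 1 < 2 → not met
4. record-retention policy absent → not met
5. condition 'offers currency exchange' holds; BSA-trained employees 13 ≥ 7 → met
6. agent list absent → not met
7. transaction monitoring calibration 476 days ago vs limit 540 → met
8. FinCEN registration confirmation present → met
9. sanctions-list screening review 42 days ago vs limit 45 → met
10. independent AML audit 324 days ago vs limit 365 → met
11. suspicious-activity review 138 days ago vs limit 180 → met
12. agent due-diligence review 33 days ago vs limit 30 → not met
Not met: 3, 4, 6, 12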